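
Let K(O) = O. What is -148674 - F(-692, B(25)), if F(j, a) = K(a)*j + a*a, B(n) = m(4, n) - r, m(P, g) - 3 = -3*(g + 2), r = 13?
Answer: -219927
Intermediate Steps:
m(P, g) = -3 - 3*g (m(P, g) = 3 - 3*(g + 2) = 3 - 3*(2 + g) = 3 + (-6 - 3*g) = -3 - 3*g)
B(n) = -16 - 3*n (B(n) = (-3 - 3*n) - 1*13 = (-3 - 3*n) - 13 = -16 - 3*n)
F(j, a) = a² + a*j (F(j, a) = a*j + a*a = a*j + a² = a² + a*j)
-148674 - F(-692, B(25)) = -148674 - (-16 - 3*25)*((-16 - 3*25) - 692) = -148674 - (-16 - 75)*((-16 - 75) - 692) = -148674 - (-91)*(-91 - 692) = -148674 - (-91)*(-783) = -148674 - 1*71253 = -148674 - 71253 = -219927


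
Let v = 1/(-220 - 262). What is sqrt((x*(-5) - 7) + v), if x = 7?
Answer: I*sqrt(9758090)/482 ≈ 6.4809*I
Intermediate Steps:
v = -1/482 (v = 1/(-482) = -1/482 ≈ -0.0020747)
sqrt((x*(-5) - 7) + v) = sqrt((7*(-5) - 7) - 1/482) = sqrt((-35 - 7) - 1/482) = sqrt(-42 - 1/482) = sqrt(-20245/482) = I*sqrt(9758090)/482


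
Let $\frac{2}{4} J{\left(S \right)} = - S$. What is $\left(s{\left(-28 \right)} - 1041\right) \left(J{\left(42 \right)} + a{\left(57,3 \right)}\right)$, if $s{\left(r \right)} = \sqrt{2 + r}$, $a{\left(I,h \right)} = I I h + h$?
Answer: $-10062306 + 9666 i \sqrt{26} \approx -1.0062 \cdot 10^{7} + 49287.0 i$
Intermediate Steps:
$J{\left(S \right)} = - 2 S$ ($J{\left(S \right)} = 2 \left(- S\right) = - 2 S$)
$a{\left(I,h \right)} = h + h I^{2}$ ($a{\left(I,h \right)} = I^{2} h + h = h I^{2} + h = h + h I^{2}$)
$\left(s{\left(-28 \right)} - 1041\right) \left(J{\left(42 \right)} + a{\left(57,3 \right)}\right) = \left(\sqrt{2 - 28} - 1041\right) \left(\left(-2\right) 42 + 3 \left(1 + 57^{2}\right)\right) = \left(\sqrt{-26} - 1041\right) \left(-84 + 3 \left(1 + 3249\right)\right) = \left(i \sqrt{26} - 1041\right) \left(-84 + 3 \cdot 3250\right) = \left(-1041 + i \sqrt{26}\right) \left(-84 + 9750\right) = \left(-1041 + i \sqrt{26}\right) 9666 = -10062306 + 9666 i \sqrt{26}$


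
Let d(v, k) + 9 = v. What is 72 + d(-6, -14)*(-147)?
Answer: 2277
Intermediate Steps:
d(v, k) = -9 + v
72 + d(-6, -14)*(-147) = 72 + (-9 - 6)*(-147) = 72 - 15*(-147) = 72 + 2205 = 2277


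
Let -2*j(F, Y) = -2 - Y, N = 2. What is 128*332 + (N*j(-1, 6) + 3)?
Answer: 42507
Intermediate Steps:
j(F, Y) = 1 + Y/2 (j(F, Y) = -(-2 - Y)/2 = 1 + Y/2)
128*332 + (N*j(-1, 6) + 3) = 128*332 + (2*(1 + (½)*6) + 3) = 42496 + (2*(1 + 3) + 3) = 42496 + (2*4 + 3) = 42496 + (8 + 3) = 42496 + 11 = 42507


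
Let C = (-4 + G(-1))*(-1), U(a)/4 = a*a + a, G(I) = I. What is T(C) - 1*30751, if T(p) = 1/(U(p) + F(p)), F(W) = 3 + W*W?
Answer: -4551147/148 ≈ -30751.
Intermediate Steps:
U(a) = 4*a + 4*a**2 (U(a) = 4*(a*a + a) = 4*(a**2 + a) = 4*(a + a**2) = 4*a + 4*a**2)
C = 5 (C = (-4 - 1)*(-1) = -5*(-1) = 5)
F(W) = 3 + W**2
T(p) = 1/(3 + p**2 + 4*p*(1 + p)) (T(p) = 1/(4*p*(1 + p) + (3 + p**2)) = 1/(3 + p**2 + 4*p*(1 + p)))
T(C) - 1*30751 = 1/(3 + 4*5 + 5*5**2) - 1*30751 = 1/(3 + 20 + 5*25) - 30751 = 1/(3 + 20 + 125) - 30751 = 1/148 - 30751 = -4551147/148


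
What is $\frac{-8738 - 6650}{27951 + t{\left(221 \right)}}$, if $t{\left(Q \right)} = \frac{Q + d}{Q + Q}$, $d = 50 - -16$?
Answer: $- \frac{6801496}{12354629} \approx -0.55052$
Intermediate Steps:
$d = 66$ ($d = 50 + 16 = 66$)
$t{\left(Q \right)} = \frac{66 + Q}{2 Q}$ ($t{\left(Q \right)} = \frac{Q + 66}{Q + Q} = \frac{66 + Q}{2 Q}$)
$\frac{-8738 - 6650}{27951 + t{\left(221 \right)}} = \frac{-8738 - 6650}{27951 + \frac{66 + 221}{2 \cdot 221}} = - \frac{15388}{27951 + \frac{1}{2} \cdot \frac{1}{221} \cdot 287} = - \frac{15388}{27951 + \frac{287}{442}} = - \frac{15388}{\frac{12354629}{442}} = \left(-15388\right) \frac{442}{12354629} = - \frac{6801496}{12354629}$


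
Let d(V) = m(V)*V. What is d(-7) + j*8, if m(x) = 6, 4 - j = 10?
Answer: -90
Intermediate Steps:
j = -6 (j = 4 - 1*10 = 4 - 10 = -6)
d(V) = 6*V
d(-7) + j*8 = 6*(-7) - 6*8 = -42 - 48 = -90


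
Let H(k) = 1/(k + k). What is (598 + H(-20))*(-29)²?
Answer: 20115879/40 ≈ 5.0290e+5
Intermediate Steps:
H(k) = 1/(2*k)
(598 + H(-20))*(-29)² = (598 + (½)/(-20))*(-29)² = (598 + (½)*(-1/20))*841 = (598 - 1/40)*841 = (23919/40)*841 = 20115879/40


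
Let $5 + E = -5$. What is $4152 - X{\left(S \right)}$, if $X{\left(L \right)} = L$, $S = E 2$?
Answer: $4172$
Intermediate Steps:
$E = -10$ ($E = -5 - 5 = -10$)
$S = -20$ ($S = \left(-10\right) 2 = -20$)
$4152 - X{\left(S \right)} = 4152 - -20 = 4152 + 20 = 4172$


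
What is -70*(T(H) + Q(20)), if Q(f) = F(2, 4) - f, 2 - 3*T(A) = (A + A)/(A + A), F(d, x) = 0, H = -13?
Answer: 4130/3 ≈ 1376.7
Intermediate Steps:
T(A) = ⅓ (T(A) = ⅔ - (A + A)/(3*(A + A)) = ⅔ - 2*A/(3*(2*A)) = ⅔ - 2*A*1/(2*A)/3 = ⅔ - ⅓*1 = ⅔ - ⅓ = ⅓)
Q(f) = -f (Q(f) = 0 - f = -f)
-70*(T(H) + Q(20)) = -70*(⅓ - 1*20) = -70*(⅓ - 20) = -70*(-59/3) = 4130/3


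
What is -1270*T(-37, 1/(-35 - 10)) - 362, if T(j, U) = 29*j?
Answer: 1362348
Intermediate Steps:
-1270*T(-37, 1/(-35 - 10)) - 362 = -36830*(-37) - 362 = -1270*(-1073) - 362 = 1362710 - 362 = 1362348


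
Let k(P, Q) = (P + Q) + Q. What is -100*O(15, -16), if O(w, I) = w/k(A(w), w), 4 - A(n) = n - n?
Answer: -750/17 ≈ -44.118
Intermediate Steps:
A(n) = 4 (A(n) = 4 - (n - n) = 4 - 1*0 = 4 + 0 = 4)
k(P, Q) = P + 2*Q
O(w, I) = w/(4 + 2*w)
-100*O(15, -16) = -50*15/(2 + 15) = -50*15/17 = -100*15/34 = -750/17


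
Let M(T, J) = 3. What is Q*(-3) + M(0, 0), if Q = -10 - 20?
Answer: 93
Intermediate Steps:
Q = -30
Q*(-3) + M(0, 0) = -30*(-3) + 3 = 90 + 3 = 93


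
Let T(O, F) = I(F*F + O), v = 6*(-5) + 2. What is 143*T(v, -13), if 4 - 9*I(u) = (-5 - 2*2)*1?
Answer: 1859/9 ≈ 206.56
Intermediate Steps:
v = -28 (v = -30 + 2 = -28)
I(u) = 13/9 (I(u) = 4/9 - (-5 - 2*2)/9 = 4/9 - (-5 - 4)/9 = 4/9 - (-1) = 4/9 - 1/9*(-9) = 4/9 + 1 = 13/9)
T(O, F) = 13/9
143*T(v, -13) = 143*(13/9) = 1859/9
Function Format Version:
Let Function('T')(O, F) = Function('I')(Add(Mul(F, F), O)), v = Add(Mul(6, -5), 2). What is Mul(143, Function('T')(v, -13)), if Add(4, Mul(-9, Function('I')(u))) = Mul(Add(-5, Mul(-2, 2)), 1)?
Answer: Rational(1859, 9) ≈ 206.56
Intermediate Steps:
v = -28 (v = Add(-30, 2) = -28)
Function('I')(u) = Rational(13, 9) (Function('I')(u) = Add(Rational(4, 9), Mul(Rational(-1, 9), Mul(Add(-5, Mul(-2, 2)), 1))) = Add(Rational(4, 9), Mul(Rational(-1, 9), Mul(Add(-5, -4), 1))) = Add(Rational(4, 9), Mul(Rational(-1, 9), Mul(-9, 1))) = Add(Rational(4, 9), Mul(Rational(-1, 9), -9)) = Add(Rational(4, 9), 1) = Rational(13, 9))
Function('T')(O, F) = Rational(13, 9)
Mul(143, Function('T')(v, -13)) = Mul(143, Rational(13, 9)) = Rational(1859, 9)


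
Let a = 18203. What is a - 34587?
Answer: -16384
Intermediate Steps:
a - 34587 = 18203 - 34587 = -16384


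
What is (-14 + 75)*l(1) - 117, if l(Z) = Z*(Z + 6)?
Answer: 310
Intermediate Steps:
l(Z) = Z*(6 + Z)
(-14 + 75)*l(1) - 117 = (-14 + 75)*(1*(6 + 1)) - 117 = 61*(1*7) - 117 = 61*7 - 117 = 427 - 117 = 310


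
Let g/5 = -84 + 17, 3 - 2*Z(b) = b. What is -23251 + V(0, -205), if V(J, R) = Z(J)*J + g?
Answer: -23586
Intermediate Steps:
Z(b) = 3/2 - b/2
g = -335 (g = 5*(-84 + 17) = 5*(-67) = -335)
V(J, R) = -335 + J*(3/2 - J/2) (V(J, R) = (3/2 - J/2)*J - 335 = J*(3/2 - J/2) - 335 = -335 + J*(3/2 - J/2))
-23251 + V(0, -205) = -23251 + (-335 - 1/2*0*(-3 + 0)) = -23251 + (-335 - 1/2*0*(-3)) = -23251 + (-335 + 0) = -23251 - 335 = -23586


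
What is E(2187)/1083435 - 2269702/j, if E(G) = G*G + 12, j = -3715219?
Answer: 6742965491403/1341732765755 ≈ 5.0256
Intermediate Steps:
E(G) = 12 + G² (E(G) = G² + 12 = 12 + G²)
E(2187)/1083435 - 2269702/j = (12 + 2187²)/1083435 - 2269702/(-3715219) = (12 + 4782969)*(1/1083435) - 2269702*(-1/3715219) = 4782981*(1/1083435) + 2269702/3715219 = 1594327/361145 + 2269702/3715219 = 6742965491403/1341732765755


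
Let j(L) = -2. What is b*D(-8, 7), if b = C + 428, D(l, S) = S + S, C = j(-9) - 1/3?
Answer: 17878/3 ≈ 5959.3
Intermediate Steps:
C = -7/3 (C = -2 - 1/3 = -7/3 ≈ -2.3333)
D(l, S) = 2*S
b = 1277/3 (b = -7/3 + 428 = 1277/3 ≈ 425.67)
b*D(-8, 7) = 1277*(2*7)/3 = (1277/3)*14 = 17878/3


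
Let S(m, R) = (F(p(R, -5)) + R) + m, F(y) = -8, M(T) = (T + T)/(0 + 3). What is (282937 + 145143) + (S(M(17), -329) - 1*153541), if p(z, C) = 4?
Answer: 822640/3 ≈ 2.7421e+5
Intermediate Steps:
M(T) = 2*T/3 (M(T) = (2*T)/3 = (2*T)*(⅓) = 2*T/3)
S(m, R) = -8 + R + m (S(m, R) = (-8 + R) + m = -8 + R + m)
(282937 + 145143) + (S(M(17), -329) - 1*153541) = (282937 + 145143) + ((-8 - 329 + (⅔)*17) - 1*153541) = 428080 + ((-8 - 329 + 34/3) - 153541) = 428080 + (-977/3 - 153541) = 428080 - 461600/3 = 822640/3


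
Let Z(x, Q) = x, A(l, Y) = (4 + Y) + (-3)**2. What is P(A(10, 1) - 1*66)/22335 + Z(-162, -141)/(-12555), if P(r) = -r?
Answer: 10546/692385 ≈ 0.015231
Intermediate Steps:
A(l, Y) = 13 + Y (A(l, Y) = (4 + Y) + 9 = 13 + Y)
P(A(10, 1) - 1*66)/22335 + Z(-162, -141)/(-12555) = -((13 + 1) - 1*66)/22335 - 162/(-12555) = -(14 - 66)*(1/22335) - 162*(-1/12555) = -1*(-52)*(1/22335) + 2/155 = 52*(1/22335) + 2/155 = 52/22335 + 2/155 = 10546/692385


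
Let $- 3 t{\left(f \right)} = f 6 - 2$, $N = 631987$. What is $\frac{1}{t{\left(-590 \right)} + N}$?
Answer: $\frac{3}{1899503} \approx 1.5794 \cdot 10^{-6}$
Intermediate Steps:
$t{\left(f \right)} = \frac{2}{3} - 2 f$ ($t{\left(f \right)} = - \frac{f 6 - 2}{3} = - \frac{6 f - 2}{3} = - \frac{-2 + 6 f}{3} = \frac{2}{3} - 2 f$)
$\frac{1}{t{\left(-590 \right)} + N} = \frac{1}{\left(\frac{2}{3} - -1180\right) + 631987} = \frac{1}{\left(\frac{2}{3} + 1180\right) + 631987} = \frac{1}{\frac{3542}{3} + 631987} = \frac{1}{\frac{1899503}{3}} = \frac{3}{1899503}$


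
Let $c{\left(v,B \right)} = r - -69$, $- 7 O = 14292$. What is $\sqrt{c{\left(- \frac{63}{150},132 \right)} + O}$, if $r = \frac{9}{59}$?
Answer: $\frac{2 i \sqrt{84114471}}{413} \approx 44.414 i$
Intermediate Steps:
$O = - \frac{14292}{7}$ ($O = \left(- \frac{1}{7}\right) 14292 = - \frac{14292}{7} \approx -2041.7$)
$r = \frac{9}{59}$ ($r = 9 \cdot \frac{1}{59} = \frac{9}{59} \approx 0.15254$)
$c{\left(v,B \right)} = \frac{4080}{59}$ ($c{\left(v,B \right)} = \frac{9}{59} - -69 = \frac{9}{59} + 69 = \frac{4080}{59}$)
$\sqrt{c{\left(- \frac{63}{150},132 \right)} + O} = \sqrt{\frac{4080}{59} - \frac{14292}{7}} = \sqrt{- \frac{814668}{413}} = \frac{2 i \sqrt{84114471}}{413}$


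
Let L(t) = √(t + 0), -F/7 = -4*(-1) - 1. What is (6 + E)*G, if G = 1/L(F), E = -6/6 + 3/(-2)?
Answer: -I*√21/6 ≈ -0.76376*I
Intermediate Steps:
E = -5/2 (E = -6*⅙ + 3*(-½) = -1 - 3/2 = -5/2 ≈ -2.5000)
F = -21 (F = -7*(-4*(-1) - 1) = -7*(4 - 1) = -7*3 = -21)
L(t) = √t
G = -I*√21/21 (G = 1/(√(-21)) = 1/(I*√21) = -I*√21/21 ≈ -0.21822*I)
(6 + E)*G = (6 - 5/2)*(-I*√21/21) = 7*(-I*√21/21)/2 = -I*√21/6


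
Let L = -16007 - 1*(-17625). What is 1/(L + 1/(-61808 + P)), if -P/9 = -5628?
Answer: 11156/18050407 ≈ 0.00061805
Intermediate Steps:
L = 1618 (L = -16007 + 17625 = 1618)
P = 50652 (P = -9*(-5628) = 50652)
1/(L + 1/(-61808 + P)) = 1/(1618 + 1/(-61808 + 50652)) = 1/(1618 + 1/(-11156)) = 1/(1618 - 1/11156) = 1/(18050407/11156) = 11156/18050407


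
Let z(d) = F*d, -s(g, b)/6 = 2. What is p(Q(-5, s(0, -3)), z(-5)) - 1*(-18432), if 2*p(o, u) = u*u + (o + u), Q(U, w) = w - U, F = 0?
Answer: 36857/2 ≈ 18429.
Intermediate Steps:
s(g, b) = -12 (s(g, b) = -6*2 = -12)
z(d) = 0 (z(d) = 0*d = 0)
p(o, u) = o/2 + u/2 + u²/2 (p(o, u) = (u*u + (o + u))/2 = (u² + (o + u))/2 = (o + u + u²)/2 = o/2 + u/2 + u²/2)
p(Q(-5, s(0, -3)), z(-5)) - 1*(-18432) = ((-12 - 1*(-5))/2 + (½)*0 + (½)*0²) - 1*(-18432) = ((-12 + 5)/2 + 0 + (½)*0) + 18432 = ((½)*(-7) + 0 + 0) + 18432 = (-7/2 + 0 + 0) + 18432 = -7/2 + 18432 = 36857/2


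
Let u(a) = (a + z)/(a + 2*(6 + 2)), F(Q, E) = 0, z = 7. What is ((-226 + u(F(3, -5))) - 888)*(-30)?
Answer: 267255/8 ≈ 33407.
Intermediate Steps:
u(a) = (7 + a)/(16 + a) (u(a) = (a + 7)/(a + 2*(6 + 2)) = (7 + a)/(a + 2*8) = (7 + a)/(a + 16) = (7 + a)/(16 + a))
((-226 + u(F(3, -5))) - 888)*(-30) = ((-226 + (7 + 0)/(16 + 0)) - 888)*(-30) = ((-226 + 7/16) - 888)*(-30) = (-3609/16 - 888)*(-30) = -17817/16*(-30) = 267255/8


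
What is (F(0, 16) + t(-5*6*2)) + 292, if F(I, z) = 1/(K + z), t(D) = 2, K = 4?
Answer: 5881/20 ≈ 294.05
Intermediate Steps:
F(I, z) = 1/(4 + z)
(F(0, 16) + t(-5*6*2)) + 292 = (1/(4 + 16) + 2) + 292 = (1/20 + 2) + 292 = 41/20 + 292 = 5881/20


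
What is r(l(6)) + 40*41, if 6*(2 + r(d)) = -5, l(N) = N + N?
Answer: 9823/6 ≈ 1637.2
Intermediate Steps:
l(N) = 2*N
r(d) = -17/6 (r(d) = -2 + (⅙)*(-5) = -2 - ⅚ = -17/6)
r(l(6)) + 40*41 = -17/6 + 40*41 = -17/6 + 1640 = 9823/6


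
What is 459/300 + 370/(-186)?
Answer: -4271/9300 ≈ -0.45925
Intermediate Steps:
459/300 + 370/(-186) = 459*(1/300) + 370*(-1/186) = 153/100 - 185/93 = -4271/9300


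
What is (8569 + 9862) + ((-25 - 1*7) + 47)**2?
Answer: 18656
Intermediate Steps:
(8569 + 9862) + ((-25 - 1*7) + 47)**2 = 18431 + ((-25 - 7) + 47)**2 = 18431 + (-32 + 47)**2 = 18431 + 15**2 = 18431 + 225 = 18656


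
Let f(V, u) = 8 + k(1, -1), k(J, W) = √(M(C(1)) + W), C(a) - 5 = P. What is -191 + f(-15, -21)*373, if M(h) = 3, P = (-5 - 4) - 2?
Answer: 2793 + 373*√2 ≈ 3320.5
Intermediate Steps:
P = -11 (P = -9 - 2 = -11)
C(a) = -6 (C(a) = 5 - 11 = -6)
k(J, W) = √(3 + W)
f(V, u) = 8 + √2 (f(V, u) = 8 + √(3 - 1) = 8 + √2)
-191 + f(-15, -21)*373 = -191 + (8 + √2)*373 = -191 + (2984 + 373*√2) = 2793 + 373*√2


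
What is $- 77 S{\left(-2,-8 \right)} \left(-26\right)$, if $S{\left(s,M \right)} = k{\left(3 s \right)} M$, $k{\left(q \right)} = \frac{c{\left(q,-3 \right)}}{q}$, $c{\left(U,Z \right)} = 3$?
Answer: $8008$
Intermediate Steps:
$k{\left(q \right)} = \frac{3}{q}$
$S{\left(s,M \right)} = \frac{M}{s}$ ($S{\left(s,M \right)} = \frac{3}{3 s} M = 3 \frac{1}{3 s} M = \frac{M}{s}$)
$- 77 S{\left(-2,-8 \right)} \left(-26\right) = - 77 \left(- \frac{8}{-2}\right) \left(-26\right) = - 77 \left(\left(-8\right) \left(- \frac{1}{2}\right)\right) \left(-26\right) = \left(-77\right) 4 \left(-26\right) = \left(-308\right) \left(-26\right) = 8008$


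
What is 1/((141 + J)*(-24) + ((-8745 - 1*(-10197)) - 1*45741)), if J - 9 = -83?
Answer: -1/45897 ≈ -2.1788e-5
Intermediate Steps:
J = -74 (J = 9 - 83 = -74)
1/((141 + J)*(-24) + ((-8745 - 1*(-10197)) - 1*45741)) = 1/((141 - 74)*(-24) + ((-8745 - 1*(-10197)) - 1*45741)) = 1/(67*(-24) + ((-8745 + 10197) - 45741)) = 1/(-1608 + (1452 - 45741)) = 1/(-1608 - 44289) = 1/(-45897) = -1/45897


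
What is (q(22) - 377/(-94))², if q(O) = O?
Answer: 5978025/8836 ≈ 676.55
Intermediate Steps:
(q(22) - 377/(-94))² = (22 - 377/(-94))² = (22 - 377*(-1/94))² = (22 + 377/94)² = (2445/94)² = 5978025/8836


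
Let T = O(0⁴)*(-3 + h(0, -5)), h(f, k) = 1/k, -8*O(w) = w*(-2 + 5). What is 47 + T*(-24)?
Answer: 47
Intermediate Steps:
O(w) = -3*w/8 (O(w) = -w*(-2 + 5)/8 = -w*3/8 = -3*w/8)
T = 0 (T = (-3/8*0⁴)*(-3 + 1/(-5)) = (-3/8*0)*(-3 - ⅕) = 0*(-16/5) = 0)
47 + T*(-24) = 47 + 0*(-24) = 47 + 0 = 47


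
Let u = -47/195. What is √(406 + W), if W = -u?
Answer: √15447315/195 ≈ 20.155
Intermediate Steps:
u = -47/195 (u = -47*1/195 = -47/195 ≈ -0.24103)
W = 47/195 (W = -1*(-47/195) = 47/195 ≈ 0.24103)
√(406 + W) = √(406 + 47/195) = √(79217/195) = √15447315/195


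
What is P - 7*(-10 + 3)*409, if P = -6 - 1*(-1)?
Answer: 20036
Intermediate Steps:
P = -5 (P = -6 + 1 = -5)
P - 7*(-10 + 3)*409 = -5 - 7*(-10 + 3)*409 = -5 - 7*(-7)*409 = -5 + 49*409 = -5 + 20041 = 20036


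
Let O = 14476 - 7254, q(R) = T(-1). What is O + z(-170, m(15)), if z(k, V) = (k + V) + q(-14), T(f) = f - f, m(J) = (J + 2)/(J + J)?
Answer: 211577/30 ≈ 7052.6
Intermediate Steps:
m(J) = (2 + J)/(2*J) (m(J) = (2 + J)/((2*J)) = (2 + J)*(1/(2*J)) = (2 + J)/(2*J))
T(f) = 0
q(R) = 0
z(k, V) = V + k (z(k, V) = (k + V) + 0 = (V + k) + 0 = V + k)
O = 7222
O + z(-170, m(15)) = 7222 + ((½)*(2 + 15)/15 - 170) = 7222 + ((½)*(1/15)*17 - 170) = 7222 + (17/30 - 170) = 7222 - 5083/30 = 211577/30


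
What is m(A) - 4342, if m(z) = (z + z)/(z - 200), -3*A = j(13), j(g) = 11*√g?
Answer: -1556293180/358427 + 13200*√13/358427 ≈ -4341.9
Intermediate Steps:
A = -11*√13/3 ≈ -13.220
m(z) = 2*z/(-200 + z) (m(z) = (2*z)/(-200 + z) = 2*z/(-200 + z))
m(A) - 4342 = 2*(-11*√13/3)/(-200 - 11*√13/3) - 4342 = -22*√13/(3*(-200 - 11*√13/3)) - 4342 = -4342 - 22*√13/(3*(-200 - 11*√13/3))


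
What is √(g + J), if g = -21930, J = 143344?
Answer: √121414 ≈ 348.45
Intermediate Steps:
√(g + J) = √(-21930 + 143344) = √121414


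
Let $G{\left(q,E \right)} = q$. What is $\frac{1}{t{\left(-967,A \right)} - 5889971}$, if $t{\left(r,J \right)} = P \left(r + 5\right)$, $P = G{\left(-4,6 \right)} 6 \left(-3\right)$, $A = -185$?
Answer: $- \frac{1}{5959235} \approx -1.6781 \cdot 10^{-7}$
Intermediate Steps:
$P = 72$ ($P = \left(-4\right) 6 \left(-3\right) = \left(-24\right) \left(-3\right) = 72$)
$t{\left(r,J \right)} = 360 + 72 r$ ($t{\left(r,J \right)} = 72 \left(r + 5\right) = 72 \left(5 + r\right) = 360 + 72 r$)
$\frac{1}{t{\left(-967,A \right)} - 5889971} = \frac{1}{\left(360 + 72 \left(-967\right)\right) - 5889971} = \frac{1}{\left(360 - 69624\right) - 5889971} = \frac{1}{-69264 - 5889971} = \frac{1}{-5959235} = - \frac{1}{5959235}$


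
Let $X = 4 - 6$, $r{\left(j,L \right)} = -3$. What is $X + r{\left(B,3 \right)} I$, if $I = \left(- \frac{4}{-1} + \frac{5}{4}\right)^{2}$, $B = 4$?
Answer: $- \frac{1355}{16} \approx -84.688$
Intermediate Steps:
$I = \frac{441}{16}$ ($I = \left(\left(-4\right) \left(-1\right) + 5 \cdot \frac{1}{4}\right)^{2} = \left(4 + \frac{5}{4}\right)^{2} = \left(\frac{21}{4}\right)^{2} = \frac{441}{16} \approx 27.563$)
$X = -2$
$X + r{\left(B,3 \right)} I = -2 - \frac{1323}{16} = - \frac{1355}{16}$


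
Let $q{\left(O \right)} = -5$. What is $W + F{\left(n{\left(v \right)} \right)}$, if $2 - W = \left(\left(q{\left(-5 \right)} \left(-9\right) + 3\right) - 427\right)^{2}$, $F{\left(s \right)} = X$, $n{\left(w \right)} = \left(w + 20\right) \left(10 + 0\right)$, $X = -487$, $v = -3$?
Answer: $-144126$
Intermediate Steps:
$n{\left(w \right)} = 200 + 10 w$ ($n{\left(w \right)} = \left(20 + w\right) 10 = 200 + 10 w$)
$F{\left(s \right)} = -487$
$W = -143639$ ($W = 2 - \left(\left(\left(-5\right) \left(-9\right) + 3\right) - 427\right)^{2} = 2 - \left(\left(45 + 3\right) - 427\right)^{2} = 2 - \left(48 - 427\right)^{2} = 2 - \left(-379\right)^{2} = 2 - 143641 = -143639$)
$W + F{\left(n{\left(v \right)} \right)} = -143639 - 487 = -144126$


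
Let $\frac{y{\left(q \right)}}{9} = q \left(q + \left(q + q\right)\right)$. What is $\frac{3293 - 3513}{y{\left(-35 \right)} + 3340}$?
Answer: $- \frac{44}{7283} \approx -0.0060415$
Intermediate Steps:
$y{\left(q \right)} = 27 q^{2}$ ($y{\left(q \right)} = 9 q \left(q + \left(q + q\right)\right) = 9 q \left(q + 2 q\right) = 9 q 3 q = 9 \cdot 3 q^{2} = 27 q^{2}$)
$\frac{3293 - 3513}{y{\left(-35 \right)} + 3340} = \frac{3293 - 3513}{27 \left(-35\right)^{2} + 3340} = - \frac{220}{27 \cdot 1225 + 3340} = - \frac{220}{33075 + 3340} = - \frac{220}{36415} = \left(-220\right) \frac{1}{36415} = - \frac{44}{7283}$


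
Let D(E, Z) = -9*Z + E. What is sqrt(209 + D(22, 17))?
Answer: sqrt(78) ≈ 8.8318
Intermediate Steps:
D(E, Z) = E - 9*Z
sqrt(209 + D(22, 17)) = sqrt(209 + (22 - 9*17)) = sqrt(209 + (22 - 153)) = sqrt(209 - 131) = sqrt(78)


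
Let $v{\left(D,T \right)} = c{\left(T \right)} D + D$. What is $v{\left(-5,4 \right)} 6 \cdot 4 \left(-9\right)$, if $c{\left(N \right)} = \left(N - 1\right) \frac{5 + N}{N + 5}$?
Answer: $4320$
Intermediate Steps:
$c{\left(N \right)} = -1 + N$ ($c{\left(N \right)} = \left(-1 + N\right) \frac{5 + N}{5 + N} = \left(-1 + N\right) 1 = -1 + N$)
$v{\left(D,T \right)} = D + D \left(-1 + T\right)$ ($v{\left(D,T \right)} = \left(-1 + T\right) D + D = D \left(-1 + T\right) + D = D + D \left(-1 + T\right)$)
$v{\left(-5,4 \right)} 6 \cdot 4 \left(-9\right) = \left(-5\right) 4 \cdot 6 \cdot 4 \left(-9\right) = \left(-20\right) 24 \left(-9\right) = \left(-480\right) \left(-9\right) = 4320$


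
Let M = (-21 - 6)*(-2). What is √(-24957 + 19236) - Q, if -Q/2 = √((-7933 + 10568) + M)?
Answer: 2*√2689 + I*√5721 ≈ 103.71 + 75.637*I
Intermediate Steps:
M = 54 (M = -27*(-2) = 54)
Q = -2*√2689 (Q = -2*√((-7933 + 10568) + 54) = -2*√(2635 + 54) = -2*√2689 ≈ -103.71)
√(-24957 + 19236) - Q = √(-24957 + 19236) - (-2)*√2689 = √(-5721) + 2*√2689 = I*√5721 + 2*√2689 = 2*√2689 + I*√5721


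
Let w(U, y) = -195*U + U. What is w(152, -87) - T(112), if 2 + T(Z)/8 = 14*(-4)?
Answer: -29024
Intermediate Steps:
T(Z) = -464 (T(Z) = -16 + 8*(14*(-4)) = -16 + 8*(-56) = -16 - 448 = -464)
w(U, y) = -194*U
w(152, -87) - T(112) = -194*152 - 1*(-464) = -29488 + 464 = -29024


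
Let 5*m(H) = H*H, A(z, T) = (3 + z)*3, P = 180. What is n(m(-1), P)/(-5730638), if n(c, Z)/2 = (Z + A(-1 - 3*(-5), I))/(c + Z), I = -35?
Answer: -1155/2581652419 ≈ -4.4739e-7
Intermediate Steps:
A(z, T) = 9 + 3*z
m(H) = H**2/5 (m(H) = (H*H)/5 = H**2/5)
n(c, Z) = 2*(51 + Z)/(Z + c) (n(c, Z) = 2*((Z + (9 + 3*(-1 - 3*(-5))))/(c + Z)) = 2*((Z + (9 + 3*(-1 + 15)))/(Z + c)) = 2*((Z + (9 + 3*14))/(Z + c)) = 2*((Z + (9 + 42))/(Z + c)) = 2*((Z + 51)/(Z + c)) = 2*((51 + Z)/(Z + c)) = 2*(51 + Z)/(Z + c))
n(m(-1), P)/(-5730638) = (2*(51 + 180)/(180 + (1/5)*(-1)**2))/(-5730638) = (2*231/(180 + (1/5)*1))*(-1/5730638) = (2*231/(180 + 1/5))*(-1/5730638) = (2*231/(901/5))*(-1/5730638) = (2*(5/901)*231)*(-1/5730638) = (2310/901)*(-1/5730638) = -1155/2581652419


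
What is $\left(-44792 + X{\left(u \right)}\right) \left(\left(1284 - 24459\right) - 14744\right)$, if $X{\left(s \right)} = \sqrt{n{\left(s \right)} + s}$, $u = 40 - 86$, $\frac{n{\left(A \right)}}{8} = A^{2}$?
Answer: $1698467848 - 37919 \sqrt{16882} \approx 1.6935 \cdot 10^{9}$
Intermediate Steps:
$n{\left(A \right)} = 8 A^{2}$
$u = -46$
$X{\left(s \right)} = \sqrt{s + 8 s^{2}}$ ($X{\left(s \right)} = \sqrt{8 s^{2} + s} = \sqrt{s + 8 s^{2}}$)
$\left(-44792 + X{\left(u \right)}\right) \left(\left(1284 - 24459\right) - 14744\right) = \left(-44792 + \sqrt{- 46 \left(1 + 8 \left(-46\right)\right)}\right) \left(\left(1284 - 24459\right) - 14744\right) = \left(-44792 + \sqrt{- 46 \left(1 - 368\right)}\right) \left(\left(1284 - 24459\right) - 14744\right) = \left(-44792 + \sqrt{\left(-46\right) \left(-367\right)}\right) \left(-23175 - 14744\right) = \left(-44792 + \sqrt{16882}\right) \left(-37919\right) = 1698467848 - 37919 \sqrt{16882}$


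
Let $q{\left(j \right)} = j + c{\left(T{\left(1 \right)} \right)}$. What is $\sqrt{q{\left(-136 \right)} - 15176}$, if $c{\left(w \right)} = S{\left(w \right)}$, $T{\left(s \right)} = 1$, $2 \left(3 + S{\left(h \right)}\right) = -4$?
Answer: $17 i \sqrt{53} \approx 123.76 i$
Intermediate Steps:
$S{\left(h \right)} = -5$ ($S{\left(h \right)} = -3 + \frac{1}{2} \left(-4\right) = -3 - 2 = -5$)
$c{\left(w \right)} = -5$
$q{\left(j \right)} = -5 + j$ ($q{\left(j \right)} = j - 5 = -5 + j$)
$\sqrt{q{\left(-136 \right)} - 15176} = \sqrt{\left(-5 - 136\right) - 15176} = \sqrt{-141 - 15176} = \sqrt{-15317} = 17 i \sqrt{53}$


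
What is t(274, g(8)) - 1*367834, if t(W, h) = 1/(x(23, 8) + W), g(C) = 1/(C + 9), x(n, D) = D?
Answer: -103729187/282 ≈ -3.6783e+5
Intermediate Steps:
g(C) = 1/(9 + C)
t(W, h) = 1/(8 + W)
t(274, g(8)) - 1*367834 = 1/(8 + 274) - 1*367834 = 1/282 - 367834 = -103729187/282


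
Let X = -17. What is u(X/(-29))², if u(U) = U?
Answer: 289/841 ≈ 0.34364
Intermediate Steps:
u(X/(-29))² = (-17/(-29))² = (-17*(-1/29))² = (17/29)² = 289/841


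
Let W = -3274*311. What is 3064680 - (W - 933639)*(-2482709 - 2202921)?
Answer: -9145657907710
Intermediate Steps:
W = -1018214
3064680 - (W - 933639)*(-2482709 - 2202921) = 3064680 - (-1018214 - 933639)*(-2482709 - 2202921) = 3064680 - (-1951853)*(-4685630) = 3064680 - 1*9145660972390 = 3064680 - 9145660972390 = -9145657907710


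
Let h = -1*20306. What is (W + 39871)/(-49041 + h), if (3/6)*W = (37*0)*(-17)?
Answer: -39871/69347 ≈ -0.57495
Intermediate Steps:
h = -20306
W = 0 (W = 2*((37*0)*(-17)) = 2*(0*(-17)) = 2*0 = 0)
(W + 39871)/(-49041 + h) = (0 + 39871)/(-49041 - 20306) = 39871/(-69347) = 39871*(-1/69347) = -39871/69347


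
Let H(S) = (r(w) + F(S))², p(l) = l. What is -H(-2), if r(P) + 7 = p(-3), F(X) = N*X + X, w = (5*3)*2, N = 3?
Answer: -324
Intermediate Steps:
w = 30 (w = 15*2 = 30)
F(X) = 4*X (F(X) = 3*X + X = 4*X)
r(P) = -10 (r(P) = -7 - 3 = -10)
H(S) = (-10 + 4*S)²
-H(-2) = -4*(-5 + 2*(-2))² = -4*(-5 - 4)² = -4*(-9)² = -4*81 = -1*324 = -324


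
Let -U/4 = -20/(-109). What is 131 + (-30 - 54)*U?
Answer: 20999/109 ≈ 192.65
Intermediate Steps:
U = -80/109 (U = -(-80)/(-109) = -(-80)*(-1)/109 = -4*20/109 = -80/109 ≈ -0.73394)
131 + (-30 - 54)*U = 131 + (-30 - 54)*(-80/109) = 131 - 84*(-80/109) = 131 + 6720/109 = 20999/109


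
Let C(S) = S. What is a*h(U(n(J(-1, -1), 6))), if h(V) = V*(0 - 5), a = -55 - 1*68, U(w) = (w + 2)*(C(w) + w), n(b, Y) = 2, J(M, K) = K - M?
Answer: 9840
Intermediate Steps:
U(w) = 2*w*(2 + w) (U(w) = (w + 2)*(w + w) = (2 + w)*(2*w) = 2*w*(2 + w))
a = -123 (a = -55 - 68 = -123)
h(V) = -5*V (h(V) = V*(-5) = -5*V)
a*h(U(n(J(-1, -1), 6))) = -(-615)*2*2*(2 + 2) = -(-615)*2*2*4 = -(-615)*16 = -123*(-80) = 9840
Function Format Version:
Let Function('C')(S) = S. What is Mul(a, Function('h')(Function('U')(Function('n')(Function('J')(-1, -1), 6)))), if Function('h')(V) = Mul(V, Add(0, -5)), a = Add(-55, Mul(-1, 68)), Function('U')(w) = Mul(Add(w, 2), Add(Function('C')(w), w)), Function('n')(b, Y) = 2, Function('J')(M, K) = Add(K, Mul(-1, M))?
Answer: 9840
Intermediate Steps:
Function('U')(w) = Mul(2, w, Add(2, w)) (Function('U')(w) = Mul(Add(w, 2), Add(w, w)) = Mul(Add(2, w), Mul(2, w)) = Mul(2, w, Add(2, w)))
a = -123 (a = Add(-55, -68) = -123)
Function('h')(V) = Mul(-5, V) (Function('h')(V) = Mul(V, -5) = Mul(-5, V))
Mul(a, Function('h')(Function('U')(Function('n')(Function('J')(-1, -1), 6)))) = Mul(-123, Mul(-5, Mul(2, 2, Add(2, 2)))) = Mul(-123, Mul(-5, Mul(2, 2, 4))) = Mul(-123, Mul(-5, 16)) = Mul(-123, -80) = 9840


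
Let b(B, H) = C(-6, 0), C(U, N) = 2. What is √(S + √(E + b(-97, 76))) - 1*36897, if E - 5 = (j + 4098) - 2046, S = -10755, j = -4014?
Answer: -36897 + √(-10755 + I*√1955) ≈ -36897.0 + 103.71*I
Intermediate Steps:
b(B, H) = 2
E = -1957 (E = 5 + ((-4014 + 4098) - 2046) = 5 + (84 - 2046) = 5 - 1962 = -1957)
√(S + √(E + b(-97, 76))) - 1*36897 = √(-10755 + √(-1957 + 2)) - 1*36897 = √(-10755 + √(-1955)) - 36897 = √(-10755 + I*√1955) - 36897 = -36897 + √(-10755 + I*√1955)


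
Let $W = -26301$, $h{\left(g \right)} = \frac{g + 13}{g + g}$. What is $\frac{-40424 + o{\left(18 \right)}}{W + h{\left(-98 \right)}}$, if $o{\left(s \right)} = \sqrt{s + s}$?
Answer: $\frac{7921928}{5154911} \approx 1.5368$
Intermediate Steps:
$h{\left(g \right)} = \frac{13 + g}{2 g}$
$o{\left(s \right)} = \sqrt{2} \sqrt{s}$ ($o{\left(s \right)} = \sqrt{2 s} = \sqrt{2} \sqrt{s}$)
$\frac{-40424 + o{\left(18 \right)}}{W + h{\left(-98 \right)}} = \frac{-40424 + \sqrt{2} \sqrt{18}}{-26301 + \frac{13 - 98}{2 \left(-98\right)}} = \frac{-40424 + \sqrt{2} \cdot 3 \sqrt{2}}{-26301 + \frac{1}{2} \left(- \frac{1}{98}\right) \left(-85\right)} = \frac{-40424 + 6}{-26301 + \frac{85}{196}} = - \frac{40418}{- \frac{5154911}{196}} = \left(-40418\right) \left(- \frac{196}{5154911}\right) = \frac{7921928}{5154911}$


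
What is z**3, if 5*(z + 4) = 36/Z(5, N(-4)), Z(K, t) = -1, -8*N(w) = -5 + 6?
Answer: -175616/125 ≈ -1404.9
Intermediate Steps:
N(w) = -1/8 (N(w) = -(-5 + 6)/8 = -1/8*1 = -1/8)
z = -56/5 (z = -4 + (36/(-1))/5 = -4 + (36*(-1))/5 = -4 + (1/5)*(-36) = -4 - 36/5 = -56/5 ≈ -11.200)
z**3 = (-56/5)**3 = -175616/125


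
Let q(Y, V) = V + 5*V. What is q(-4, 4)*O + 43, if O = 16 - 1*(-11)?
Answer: 691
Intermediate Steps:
O = 27 (O = 16 + 11 = 27)
q(Y, V) = 6*V
q(-4, 4)*O + 43 = (6*4)*27 + 43 = 24*27 + 43 = 648 + 43 = 691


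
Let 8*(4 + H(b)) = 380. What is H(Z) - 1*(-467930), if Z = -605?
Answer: 935947/2 ≈ 4.6797e+5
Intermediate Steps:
H(b) = 87/2 (H(b) = -4 + (⅛)*380 = -4 + 95/2 = 87/2)
H(Z) - 1*(-467930) = 87/2 - 1*(-467930) = 87/2 + 467930 = 935947/2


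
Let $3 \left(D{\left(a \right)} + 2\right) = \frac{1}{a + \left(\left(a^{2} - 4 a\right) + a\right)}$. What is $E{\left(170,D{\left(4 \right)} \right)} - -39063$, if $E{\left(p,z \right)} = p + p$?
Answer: $39403$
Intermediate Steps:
$D{\left(a \right)} = -2 + \frac{1}{3 \left(a^{2} - 2 a\right)}$ ($D{\left(a \right)} = -2 + \frac{1}{3 \left(a + \left(\left(a^{2} - 4 a\right) + a\right)\right)} = -2 + \frac{1}{3 \left(a + \left(a^{2} - 3 a\right)\right)} = -2 + \frac{1}{3 \left(a^{2} - 2 a\right)}$)
$E{\left(p,z \right)} = 2 p$
$E{\left(170,D{\left(4 \right)} \right)} - -39063 = 2 \cdot 170 - -39063 = 340 + 39063 = 39403$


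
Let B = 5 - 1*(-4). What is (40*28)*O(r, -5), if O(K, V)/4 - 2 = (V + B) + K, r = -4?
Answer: 8960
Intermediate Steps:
B = 9 (B = 5 + 4 = 9)
O(K, V) = 44 + 4*K + 4*V (O(K, V) = 8 + 4*((V + 9) + K) = 8 + 4*((9 + V) + K) = 8 + 4*(9 + K + V) = 8 + (36 + 4*K + 4*V) = 44 + 4*K + 4*V)
(40*28)*O(r, -5) = (40*28)*(44 + 4*(-4) + 4*(-5)) = 1120*(44 - 16 - 20) = 1120*8 = 8960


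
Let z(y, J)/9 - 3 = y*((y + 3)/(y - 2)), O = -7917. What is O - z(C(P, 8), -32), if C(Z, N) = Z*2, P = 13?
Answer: -32907/4 ≈ -8226.8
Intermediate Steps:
C(Z, N) = 2*Z
z(y, J) = 27 + 9*y*(3 + y)/(-2 + y) (z(y, J) = 27 + 9*(y*((y + 3)/(y - 2))) = 27 + 9*(y*((3 + y)/(-2 + y))) = 27 + 9*(y*(3 + y)/(-2 + y)) = 27 + 9*y*(3 + y)/(-2 + y))
O - z(C(P, 8), -32) = -7917 - 9*(-6 + (2*13)**2 + 6*(2*13))/(-2 + 2*13) = -7917 - 9*(-6 + 26**2 + 6*26)/(-2 + 26) = -7917 - 9*(-6 + 676 + 156)/24 = -7917 - 9*826/24 = -7917 - 1*1239/4 = -7917 - 1239/4 = -32907/4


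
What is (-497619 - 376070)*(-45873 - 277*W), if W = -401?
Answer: -56968017556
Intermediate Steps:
(-497619 - 376070)*(-45873 - 277*W) = (-497619 - 376070)*(-45873 - 277*(-401)) = -873689*(-45873 + 111077) = -873689*65204 = -56968017556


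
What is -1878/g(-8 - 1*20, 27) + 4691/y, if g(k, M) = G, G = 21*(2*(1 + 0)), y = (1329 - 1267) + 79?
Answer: -11296/987 ≈ -11.445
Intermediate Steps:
y = 141 (y = 62 + 79 = 141)
G = 42 (G = 21*(2*1) = 21*2 = 42)
g(k, M) = 42
-1878/g(-8 - 1*20, 27) + 4691/y = -1878/42 + 4691/141 = -1878*1/42 + 4691*(1/141) = -313/7 + 4691/141 = -11296/987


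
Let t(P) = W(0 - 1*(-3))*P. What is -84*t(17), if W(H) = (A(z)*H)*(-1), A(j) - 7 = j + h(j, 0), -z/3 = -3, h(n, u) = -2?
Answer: 59976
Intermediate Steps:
z = 9 (z = -3*(-3) = 9)
A(j) = 5 + j (A(j) = 7 + (j - 2) = 7 + (-2 + j) = 5 + j)
W(H) = -14*H (W(H) = ((5 + 9)*H)*(-1) = (14*H)*(-1) = -14*H)
t(P) = -42*P (t(P) = (-14*(0 - 1*(-3)))*P = (-14*(0 + 3))*P = (-14*3)*P = -42*P)
-84*t(17) = -(-3528)*17 = -84*(-714) = 59976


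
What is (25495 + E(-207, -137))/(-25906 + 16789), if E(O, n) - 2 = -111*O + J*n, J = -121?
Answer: -65051/9117 ≈ -7.1351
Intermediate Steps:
E(O, n) = 2 - 121*n - 111*O (E(O, n) = 2 + (-111*O - 121*n) = 2 + (-121*n - 111*O) = 2 - 121*n - 111*O)
(25495 + E(-207, -137))/(-25906 + 16789) = (25495 + (2 - 121*(-137) - 111*(-207)))/(-25906 + 16789) = (25495 + (2 + 16577 + 22977))/(-9117) = (25495 + 39556)*(-1/9117) = 65051*(-1/9117) = -65051/9117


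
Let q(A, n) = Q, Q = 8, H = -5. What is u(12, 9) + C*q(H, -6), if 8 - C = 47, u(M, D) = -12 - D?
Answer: -333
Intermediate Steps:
C = -39 (C = 8 - 1*47 = 8 - 47 = -39)
q(A, n) = 8
u(12, 9) + C*q(H, -6) = (-12 - 1*9) - 39*8 = (-12 - 9) - 312 = -21 - 312 = -333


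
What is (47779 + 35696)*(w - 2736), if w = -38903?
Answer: -3475815525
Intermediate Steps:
(47779 + 35696)*(w - 2736) = (47779 + 35696)*(-38903 - 2736) = 83475*(-41639) = -3475815525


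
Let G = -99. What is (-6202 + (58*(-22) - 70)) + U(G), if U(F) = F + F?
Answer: -7746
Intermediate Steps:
U(F) = 2*F
(-6202 + (58*(-22) - 70)) + U(G) = (-6202 + (58*(-22) - 70)) + 2*(-99) = (-6202 + (-1276 - 70)) - 198 = (-6202 - 1346) - 198 = -7548 - 198 = -7746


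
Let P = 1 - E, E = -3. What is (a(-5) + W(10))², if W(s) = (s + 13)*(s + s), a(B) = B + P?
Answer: 210681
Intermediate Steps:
P = 4 (P = 1 - 1*(-3) = 1 + 3 = 4)
a(B) = 4 + B (a(B) = B + 4 = 4 + B)
W(s) = 2*s*(13 + s) (W(s) = (13 + s)*(2*s) = 2*s*(13 + s))
(a(-5) + W(10))² = ((4 - 5) + 2*10*(13 + 10))² = (-1 + 2*10*23)² = (-1 + 460)² = 459² = 210681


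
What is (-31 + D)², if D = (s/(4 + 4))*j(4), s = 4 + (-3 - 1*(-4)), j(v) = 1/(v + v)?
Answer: 3916441/4096 ≈ 956.16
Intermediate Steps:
j(v) = 1/(2*v)
s = 5 (s = 4 + (-3 + 4) = 4 + 1 = 5)
D = 5/64 (D = (5/(4 + 4))*((½)/4) = (5/8)*((½)*(¼)) = ((⅛)*5)*(⅛) = (5/8)*(⅛) = 5/64 ≈ 0.078125)
(-31 + D)² = (-31 + 5/64)² = (-1979/64)² = 3916441/4096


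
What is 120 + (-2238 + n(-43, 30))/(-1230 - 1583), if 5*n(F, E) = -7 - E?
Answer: 1699027/14065 ≈ 120.80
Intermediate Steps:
n(F, E) = -7/5 - E/5 (n(F, E) = (-7 - E)/5 = -7/5 - E/5)
120 + (-2238 + n(-43, 30))/(-1230 - 1583) = 120 + (-2238 + (-7/5 - 1/5*30))/(-1230 - 1583) = 120 + (-2238 + (-7/5 - 6))/(-2813) = 120 + (-2238 - 37/5)*(-1/2813) = 120 - 11227/5*(-1/2813) = 120 + 11227/14065 = 1699027/14065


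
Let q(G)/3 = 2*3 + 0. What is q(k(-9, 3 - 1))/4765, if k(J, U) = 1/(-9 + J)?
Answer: 18/4765 ≈ 0.0037775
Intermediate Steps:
q(G) = 18 (q(G) = 3*(2*3 + 0) = 3*(6 + 0) = 3*6 = 18)
q(k(-9, 3 - 1))/4765 = 18/4765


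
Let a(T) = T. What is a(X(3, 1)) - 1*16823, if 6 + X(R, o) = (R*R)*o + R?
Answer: -16817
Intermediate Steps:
X(R, o) = -6 + R + o*R² (X(R, o) = -6 + ((R*R)*o + R) = -6 + (R²*o + R) = -6 + (o*R² + R) = -6 + (R + o*R²) = -6 + R + o*R²)
a(X(3, 1)) - 1*16823 = (-6 + 3 + 1*3²) - 1*16823 = (-6 + 3 + 1*9) - 16823 = (-6 + 3 + 9) - 16823 = 6 - 16823 = -16817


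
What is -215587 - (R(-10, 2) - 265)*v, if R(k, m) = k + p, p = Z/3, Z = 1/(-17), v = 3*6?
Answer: -3580823/17 ≈ -2.1064e+5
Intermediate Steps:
v = 18
Z = -1/17 (Z = 1*(-1/17) = -1/17 ≈ -0.058824)
p = -1/51 (p = -1/17/3 = -1/17*⅓ = -1/51 ≈ -0.019608)
R(k, m) = -1/51 + k (R(k, m) = k - 1/51 = -1/51 + k)
-215587 - (R(-10, 2) - 265)*v = -215587 - ((-1/51 - 10) - 265)*18 = -215587 - (-511/51 - 265)*18 = -215587 - (-14026)*18/51 = -215587 - 1*(-84156/17) = -215587 + 84156/17 = -3580823/17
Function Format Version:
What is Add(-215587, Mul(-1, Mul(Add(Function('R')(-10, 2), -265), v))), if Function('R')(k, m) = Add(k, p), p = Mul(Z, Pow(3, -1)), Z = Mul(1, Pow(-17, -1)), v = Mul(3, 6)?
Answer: Rational(-3580823, 17) ≈ -2.1064e+5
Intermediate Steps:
v = 18
Z = Rational(-1, 17) (Z = Mul(1, Rational(-1, 17)) = Rational(-1, 17) ≈ -0.058824)
p = Rational(-1, 51) (p = Mul(Rational(-1, 17), Pow(3, -1)) = Mul(Rational(-1, 17), Rational(1, 3)) = Rational(-1, 51) ≈ -0.019608)
Function('R')(k, m) = Add(Rational(-1, 51), k) (Function('R')(k, m) = Add(k, Rational(-1, 51)) = Add(Rational(-1, 51), k))
Add(-215587, Mul(-1, Mul(Add(Function('R')(-10, 2), -265), v))) = Add(-215587, Mul(-1, Mul(Add(Add(Rational(-1, 51), -10), -265), 18))) = Add(-215587, Mul(-1, Mul(Add(Rational(-511, 51), -265), 18))) = Add(-215587, Mul(-1, Mul(Rational(-14026, 51), 18))) = Add(-215587, Mul(-1, Rational(-84156, 17))) = Add(-215587, Rational(84156, 17)) = Rational(-3580823, 17)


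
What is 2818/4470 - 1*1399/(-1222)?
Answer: 4848563/2731170 ≈ 1.7753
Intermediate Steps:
2818/4470 - 1*1399/(-1222) = 2818*(1/4470) - 1399*(-1/1222) = 1409/2235 + 1399/1222 = 4848563/2731170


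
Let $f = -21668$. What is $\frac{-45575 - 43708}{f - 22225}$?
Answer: $\frac{29761}{14631} \approx 2.0341$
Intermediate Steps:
$\frac{-45575 - 43708}{f - 22225} = \frac{-45575 - 43708}{-21668 - 22225} = - \frac{89283}{-43893} = \left(-89283\right) \left(- \frac{1}{43893}\right) = \frac{29761}{14631}$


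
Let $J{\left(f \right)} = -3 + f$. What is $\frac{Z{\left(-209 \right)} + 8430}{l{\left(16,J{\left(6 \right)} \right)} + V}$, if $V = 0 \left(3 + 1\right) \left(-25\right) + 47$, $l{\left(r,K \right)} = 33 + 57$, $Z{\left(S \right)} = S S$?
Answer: $\frac{52111}{137} \approx 380.37$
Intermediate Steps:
$Z{\left(S \right)} = S^{2}$
$l{\left(r,K \right)} = 90$
$V = 47$ ($V = 0 \cdot 4 \left(-25\right) + 47 = 0 \left(-25\right) + 47 = 0 + 47 = 47$)
$\frac{Z{\left(-209 \right)} + 8430}{l{\left(16,J{\left(6 \right)} \right)} + V} = \frac{\left(-209\right)^{2} + 8430}{90 + 47} = \frac{43681 + 8430}{137} = 52111 \cdot \frac{1}{137} = \frac{52111}{137}$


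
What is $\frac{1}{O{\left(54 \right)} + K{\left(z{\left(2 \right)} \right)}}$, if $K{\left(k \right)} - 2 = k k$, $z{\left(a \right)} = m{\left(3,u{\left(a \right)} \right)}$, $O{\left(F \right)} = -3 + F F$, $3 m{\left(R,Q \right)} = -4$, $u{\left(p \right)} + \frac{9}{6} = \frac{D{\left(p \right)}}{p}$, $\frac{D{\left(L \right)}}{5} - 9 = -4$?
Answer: $\frac{9}{26251} \approx 0.00034284$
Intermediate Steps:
$D{\left(L \right)} = 25$ ($D{\left(L \right)} = 45 + 5 \left(-4\right) = 45 - 20 = 25$)
$u{\left(p \right)} = - \frac{3}{2} + \frac{25}{p}$
$m{\left(R,Q \right)} = - \frac{4}{3}$ ($m{\left(R,Q \right)} = \frac{1}{3} \left(-4\right) = - \frac{4}{3}$)
$O{\left(F \right)} = -3 + F^{2}$
$z{\left(a \right)} = - \frac{4}{3}$
$K{\left(k \right)} = 2 + k^{2}$ ($K{\left(k \right)} = 2 + k k = 2 + k^{2}$)
$\frac{1}{O{\left(54 \right)} + K{\left(z{\left(2 \right)} \right)}} = \frac{1}{\left(-3 + 54^{2}\right) + \left(2 + \left(- \frac{4}{3}\right)^{2}\right)} = \frac{1}{\left(-3 + 2916\right) + \left(2 + \frac{16}{9}\right)} = \frac{1}{2913 + \frac{34}{9}} = \frac{1}{\frac{26251}{9}} = \frac{9}{26251}$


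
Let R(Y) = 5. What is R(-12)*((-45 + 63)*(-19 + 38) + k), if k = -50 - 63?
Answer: 1145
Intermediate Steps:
k = -113
R(-12)*((-45 + 63)*(-19 + 38) + k) = 5*((-45 + 63)*(-19 + 38) - 113) = 5*(18*19 - 113) = 5*(342 - 113) = 5*229 = 1145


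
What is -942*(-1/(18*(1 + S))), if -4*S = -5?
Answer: 628/27 ≈ 23.259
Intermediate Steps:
S = 5/4 (S = -¼*(-5) = 5/4 ≈ 1.2500)
-942*(-1/(18*(1 + S))) = -942*(-1/(18*(1 + 5/4))) = -942/(-(-6)*9/4*(-3)) = -942/(-2*(-27/4)*(-3)) = -942/((27/2)*(-3)) = -942/(-81/2) = -942*(-2/81) = 628/27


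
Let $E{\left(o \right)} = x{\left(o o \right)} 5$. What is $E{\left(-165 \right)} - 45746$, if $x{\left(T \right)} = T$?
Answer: $90379$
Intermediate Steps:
$E{\left(o \right)} = 5 o^{2}$ ($E{\left(o \right)} = o o 5 = o^{2} \cdot 5 = 5 o^{2}$)
$E{\left(-165 \right)} - 45746 = 5 \left(-165\right)^{2} - 45746 = 5 \cdot 27225 - 45746 = 136125 - 45746 = 90379$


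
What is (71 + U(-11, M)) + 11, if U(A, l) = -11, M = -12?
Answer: 71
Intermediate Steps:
(71 + U(-11, M)) + 11 = (71 - 11) + 11 = 60 + 11 = 71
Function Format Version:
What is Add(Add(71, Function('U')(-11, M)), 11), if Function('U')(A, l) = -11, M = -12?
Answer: 71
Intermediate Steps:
Add(Add(71, Function('U')(-11, M)), 11) = Add(Add(71, -11), 11) = Add(60, 11) = 71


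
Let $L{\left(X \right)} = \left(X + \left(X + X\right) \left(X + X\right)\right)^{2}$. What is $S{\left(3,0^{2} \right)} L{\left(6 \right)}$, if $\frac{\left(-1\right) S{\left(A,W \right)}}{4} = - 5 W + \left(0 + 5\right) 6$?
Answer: $-2700000$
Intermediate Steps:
$S{\left(A,W \right)} = -120 + 20 W$ ($S{\left(A,W \right)} = - 4 \left(- 5 W + \left(0 + 5\right) 6\right) = - 4 \left(- 5 W + 5 \cdot 6\right) = - 4 \left(- 5 W + 30\right) = - 4 \left(30 - 5 W\right) = -120 + 20 W$)
$L{\left(X \right)} = \left(X + 4 X^{2}\right)^{2}$ ($L{\left(X \right)} = \left(X + 2 X 2 X\right)^{2} = \left(X + 4 X^{2}\right)^{2}$)
$S{\left(3,0^{2} \right)} L{\left(6 \right)} = \left(-120 + 20 \cdot 0^{2}\right) 6^{2} \left(1 + 4 \cdot 6\right)^{2} = \left(-120 + 20 \cdot 0\right) 36 \left(1 + 24\right)^{2} = \left(-120 + 0\right) 36 \cdot 25^{2} = - 120 \cdot 36 \cdot 625 = \left(-120\right) 22500 = -2700000$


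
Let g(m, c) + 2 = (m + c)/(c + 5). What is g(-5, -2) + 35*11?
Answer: 1142/3 ≈ 380.67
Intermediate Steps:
g(m, c) = -2 + (c + m)/(5 + c) (g(m, c) = -2 + (m + c)/(c + 5) = -2 + (c + m)/(5 + c))
g(-5, -2) + 35*11 = (-10 - 5 - 1*(-2))/(5 - 2) + 35*11 = (-10 - 5 + 2)/3 + 385 = (1/3)*(-13) + 385 = -13/3 + 385 = 1142/3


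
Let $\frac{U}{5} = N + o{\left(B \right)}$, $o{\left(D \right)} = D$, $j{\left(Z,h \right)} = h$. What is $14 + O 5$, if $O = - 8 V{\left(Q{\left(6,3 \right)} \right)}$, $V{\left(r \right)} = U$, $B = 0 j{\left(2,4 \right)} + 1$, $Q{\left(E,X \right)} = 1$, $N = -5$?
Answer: $814$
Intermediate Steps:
$B = 1$ ($B = 0 \cdot 4 + 1 = 0 + 1 = 1$)
$U = -20$ ($U = 5 \left(-5 + 1\right) = 5 \left(-4\right) = -20$)
$V{\left(r \right)} = -20$
$O = 160$ ($O = \left(-8\right) \left(-20\right) = 160$)
$14 + O 5 = 14 + 160 \cdot 5 = 14 + 800 = 814$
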